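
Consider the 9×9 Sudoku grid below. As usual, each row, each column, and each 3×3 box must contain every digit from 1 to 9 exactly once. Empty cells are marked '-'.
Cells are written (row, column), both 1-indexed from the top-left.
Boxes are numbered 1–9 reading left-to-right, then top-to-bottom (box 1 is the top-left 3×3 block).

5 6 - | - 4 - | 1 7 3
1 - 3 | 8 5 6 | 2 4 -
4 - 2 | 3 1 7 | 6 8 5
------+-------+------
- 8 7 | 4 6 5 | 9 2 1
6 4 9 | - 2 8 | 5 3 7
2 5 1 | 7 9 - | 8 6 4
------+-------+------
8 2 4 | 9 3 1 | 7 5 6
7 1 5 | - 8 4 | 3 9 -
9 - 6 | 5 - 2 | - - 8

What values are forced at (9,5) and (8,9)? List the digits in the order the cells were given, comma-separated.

For (9,5):
  Row 9 already contains {2, 5, 6, 8, 9}.
  Column 5 already contains {1, 2, 3, 4, 5, 6, 8, 9}.
  Its 3×3 block (box 8) already contains {1, 2, 3, 4, 5, 8, 9}.
  The only value from 1–9 not eliminated is 7, so (9,5) = 7.
For (8,9):
  Row 8 already contains {1, 3, 4, 5, 7, 8, 9}.
  Column 9 already contains {1, 3, 4, 5, 6, 7, 8}.
  Its 3×3 block (box 9) already contains {3, 5, 6, 7, 8, 9}.
  The only value from 1–9 not eliminated is 2, so (8,9) = 2.

7,2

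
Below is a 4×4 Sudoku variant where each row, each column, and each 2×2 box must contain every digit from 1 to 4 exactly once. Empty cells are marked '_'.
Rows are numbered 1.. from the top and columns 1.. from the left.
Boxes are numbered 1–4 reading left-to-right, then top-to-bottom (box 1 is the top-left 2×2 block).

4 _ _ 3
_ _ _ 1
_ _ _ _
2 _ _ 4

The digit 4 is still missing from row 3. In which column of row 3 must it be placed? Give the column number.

2

Consider where 4 can go in row 3.
row 3, column 1 is out (column 1 already has a 4).
row 3, column 3 is out (box 4 already has a 4).
row 3, column 4 is out (column 4 already has a 4).
So the only cell in row 3 that can hold 4 is row 3, column 2.
That is column 2.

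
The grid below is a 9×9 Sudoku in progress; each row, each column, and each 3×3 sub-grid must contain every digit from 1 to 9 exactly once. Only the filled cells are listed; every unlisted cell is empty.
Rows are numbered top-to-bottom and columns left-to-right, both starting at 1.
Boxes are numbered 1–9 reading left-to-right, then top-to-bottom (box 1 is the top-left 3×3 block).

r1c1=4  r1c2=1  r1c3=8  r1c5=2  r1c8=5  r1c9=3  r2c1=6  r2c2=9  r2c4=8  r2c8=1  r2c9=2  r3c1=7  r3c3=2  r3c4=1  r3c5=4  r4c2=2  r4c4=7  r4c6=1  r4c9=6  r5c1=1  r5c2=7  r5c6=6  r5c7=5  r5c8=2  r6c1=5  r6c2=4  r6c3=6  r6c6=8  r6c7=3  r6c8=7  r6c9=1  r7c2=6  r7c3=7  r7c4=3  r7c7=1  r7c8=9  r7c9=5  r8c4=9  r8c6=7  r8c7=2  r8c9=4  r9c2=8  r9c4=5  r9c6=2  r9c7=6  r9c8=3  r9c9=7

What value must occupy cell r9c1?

Row 9 already contains {2, 3, 5, 6, 7, 8}.
Column 1 already contains {1, 4, 5, 6, 7}.
Its 3×3 block (box 7) already contains {6, 7, 8}.
The only value from 1–9 not eliminated is 9, so r9c1 = 9.

9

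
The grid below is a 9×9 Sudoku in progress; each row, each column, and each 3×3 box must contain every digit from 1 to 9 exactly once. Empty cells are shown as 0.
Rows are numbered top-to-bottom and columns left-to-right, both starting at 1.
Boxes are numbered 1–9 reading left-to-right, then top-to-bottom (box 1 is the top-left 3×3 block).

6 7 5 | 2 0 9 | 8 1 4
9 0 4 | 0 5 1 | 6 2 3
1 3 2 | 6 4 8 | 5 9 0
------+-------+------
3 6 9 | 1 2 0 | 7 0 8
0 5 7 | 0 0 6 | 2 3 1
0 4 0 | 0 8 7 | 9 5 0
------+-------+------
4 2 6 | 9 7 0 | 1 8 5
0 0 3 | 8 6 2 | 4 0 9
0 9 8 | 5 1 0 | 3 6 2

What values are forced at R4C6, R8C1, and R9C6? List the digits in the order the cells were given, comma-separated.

For R4C6:
  Consider where 5 can go in box 5.
  R5C4 is out (row 5 already has a 5).
  R5C5 is out (row 5 already has a 5).
  R6C4 is out (row 6 already has a 5).
  So the only cell in box 5 that can hold 5 is R4C6.
  So R4C6 = 5.
For R8C1:
  Consider where 5 can go in column 1.
  R5C1 is out (row 5 already has a 5).
  R6C1 is out (row 6 already has a 5).
  R9C1 is out (row 9 already has a 5).
  So the only cell in column 1 that can hold 5 is R8C1.
  So R8C1 = 5.
For R9C6:
  Row 9 already contains {1, 2, 3, 5, 6, 8, 9}.
  Column 6 already contains {1, 2, 6, 7, 8, 9}.
  Its 3×3 block (box 8) already contains {1, 2, 5, 6, 7, 8, 9}.
  The only value from 1–9 not eliminated is 4, so R9C6 = 4.

5,5,4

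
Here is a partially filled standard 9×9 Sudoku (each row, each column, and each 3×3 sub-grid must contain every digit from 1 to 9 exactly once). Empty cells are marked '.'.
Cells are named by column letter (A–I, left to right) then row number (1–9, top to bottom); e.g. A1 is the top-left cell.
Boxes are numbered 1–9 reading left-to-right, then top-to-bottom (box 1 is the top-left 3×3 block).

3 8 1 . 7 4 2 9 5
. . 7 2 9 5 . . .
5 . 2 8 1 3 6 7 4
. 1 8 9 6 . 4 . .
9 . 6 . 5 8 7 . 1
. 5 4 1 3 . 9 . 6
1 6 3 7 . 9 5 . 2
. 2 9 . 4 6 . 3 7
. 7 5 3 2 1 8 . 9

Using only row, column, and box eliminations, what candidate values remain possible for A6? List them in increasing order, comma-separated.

2,7

Row 6 already contains {1, 3, 4, 5, 6, 9}.
Column A already contains {1, 3, 5, 9}.
Its 3×3 block (box 4) already contains {1, 4, 5, 6, 8, 9}.
Removing those from 1–9 leaves {2, 7} as the candidates for A6.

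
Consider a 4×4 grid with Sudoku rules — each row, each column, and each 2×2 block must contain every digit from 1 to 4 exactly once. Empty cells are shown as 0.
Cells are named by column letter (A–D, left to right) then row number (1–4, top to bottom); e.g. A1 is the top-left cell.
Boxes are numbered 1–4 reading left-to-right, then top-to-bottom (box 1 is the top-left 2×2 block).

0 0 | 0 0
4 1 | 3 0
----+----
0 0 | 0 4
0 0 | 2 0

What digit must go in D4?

Cell D4 itself could take any of {1, 3} by direct elimination.
Consider where 3 can go in column D.
D1 is out (box 2 already has a 3).
D2 is out (row 2 already has a 3).
So the only cell in column D that can hold 3 is D4.
Therefore D4 = 3.

3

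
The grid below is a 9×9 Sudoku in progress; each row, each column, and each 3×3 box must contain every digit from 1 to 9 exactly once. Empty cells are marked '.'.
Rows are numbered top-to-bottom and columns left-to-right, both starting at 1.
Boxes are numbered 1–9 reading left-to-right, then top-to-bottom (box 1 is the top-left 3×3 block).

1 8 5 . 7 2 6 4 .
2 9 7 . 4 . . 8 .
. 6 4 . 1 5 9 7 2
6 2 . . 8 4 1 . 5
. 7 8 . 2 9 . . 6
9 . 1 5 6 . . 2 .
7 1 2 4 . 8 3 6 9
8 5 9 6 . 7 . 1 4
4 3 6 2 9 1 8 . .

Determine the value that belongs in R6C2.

Row 6 already contains {1, 2, 5, 6, 9}.
Column 2 already contains {1, 2, 3, 5, 6, 7, 8, 9}.
Its 3×3 block (box 4) already contains {1, 2, 6, 7, 8, 9}.
The only value from 1–9 not eliminated is 4, so R6C2 = 4.

4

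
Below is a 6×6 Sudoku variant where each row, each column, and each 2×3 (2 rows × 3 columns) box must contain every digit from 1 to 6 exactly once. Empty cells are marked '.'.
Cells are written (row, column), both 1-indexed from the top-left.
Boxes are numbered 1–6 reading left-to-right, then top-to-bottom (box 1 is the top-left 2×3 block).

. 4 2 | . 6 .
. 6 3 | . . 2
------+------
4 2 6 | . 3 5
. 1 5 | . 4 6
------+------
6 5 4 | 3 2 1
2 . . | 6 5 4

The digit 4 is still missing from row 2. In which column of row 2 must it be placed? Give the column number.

4

Consider where 4 can go in row 2.
(2,1) is out (column 1 already has a 4).
(2,5) is out (column 5 already has a 4).
So the only cell in row 2 that can hold 4 is (2,4).
That is column 4.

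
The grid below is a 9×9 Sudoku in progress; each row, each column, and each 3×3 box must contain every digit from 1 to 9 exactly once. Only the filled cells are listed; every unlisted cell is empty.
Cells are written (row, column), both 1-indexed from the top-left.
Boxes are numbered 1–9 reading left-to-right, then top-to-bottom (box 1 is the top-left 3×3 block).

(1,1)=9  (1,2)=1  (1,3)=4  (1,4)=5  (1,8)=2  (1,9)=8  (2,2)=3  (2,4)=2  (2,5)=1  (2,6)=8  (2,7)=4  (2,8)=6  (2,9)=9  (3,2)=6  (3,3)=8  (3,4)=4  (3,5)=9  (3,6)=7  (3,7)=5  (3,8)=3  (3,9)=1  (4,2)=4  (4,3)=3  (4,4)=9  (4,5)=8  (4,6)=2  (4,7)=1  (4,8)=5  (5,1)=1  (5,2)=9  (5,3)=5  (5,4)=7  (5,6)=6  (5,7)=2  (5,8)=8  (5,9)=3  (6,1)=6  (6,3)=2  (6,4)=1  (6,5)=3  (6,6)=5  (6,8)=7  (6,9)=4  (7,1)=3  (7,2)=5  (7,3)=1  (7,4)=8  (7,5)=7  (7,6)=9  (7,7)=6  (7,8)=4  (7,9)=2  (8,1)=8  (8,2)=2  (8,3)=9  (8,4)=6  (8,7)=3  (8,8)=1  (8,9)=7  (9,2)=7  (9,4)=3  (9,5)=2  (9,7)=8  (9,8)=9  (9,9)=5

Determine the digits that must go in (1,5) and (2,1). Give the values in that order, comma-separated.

For (1,5):
  Row 1 already contains {1, 2, 4, 5, 8, 9}.
  Column 5 already contains {1, 2, 3, 7, 8, 9}.
  Its 3×3 block (box 2) already contains {1, 2, 4, 5, 7, 8, 9}.
  The only value from 1–9 not eliminated is 6, so (1,5) = 6.
For (2,1):
  Consider where 5 can go in box 1.
  (2,3) is out (column 3 already has a 5).
  (3,1) is out (row 3 already has a 5).
  So the only cell in box 1 that can hold 5 is (2,1).
  So (2,1) = 5.

6,5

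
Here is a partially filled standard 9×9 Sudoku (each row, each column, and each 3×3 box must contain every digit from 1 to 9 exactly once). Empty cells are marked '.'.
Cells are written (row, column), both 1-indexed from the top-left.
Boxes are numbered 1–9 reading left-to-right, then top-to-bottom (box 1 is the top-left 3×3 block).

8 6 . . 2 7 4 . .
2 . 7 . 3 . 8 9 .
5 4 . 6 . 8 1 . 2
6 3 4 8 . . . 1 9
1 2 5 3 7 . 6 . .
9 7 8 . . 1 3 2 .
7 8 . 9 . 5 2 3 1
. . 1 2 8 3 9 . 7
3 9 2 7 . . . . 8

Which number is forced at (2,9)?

6

Cell (2,9) itself could take any of {5, 6} by direct elimination.
Consider where 6 can go in column 9.
(1,9) is out (row 1 already has a 6).
(5,9) is out (row 5 already has a 6).
(6,9) is out (box 6 already has a 6).
So the only cell in column 9 that can hold 6 is (2,9).
Therefore (2,9) = 6.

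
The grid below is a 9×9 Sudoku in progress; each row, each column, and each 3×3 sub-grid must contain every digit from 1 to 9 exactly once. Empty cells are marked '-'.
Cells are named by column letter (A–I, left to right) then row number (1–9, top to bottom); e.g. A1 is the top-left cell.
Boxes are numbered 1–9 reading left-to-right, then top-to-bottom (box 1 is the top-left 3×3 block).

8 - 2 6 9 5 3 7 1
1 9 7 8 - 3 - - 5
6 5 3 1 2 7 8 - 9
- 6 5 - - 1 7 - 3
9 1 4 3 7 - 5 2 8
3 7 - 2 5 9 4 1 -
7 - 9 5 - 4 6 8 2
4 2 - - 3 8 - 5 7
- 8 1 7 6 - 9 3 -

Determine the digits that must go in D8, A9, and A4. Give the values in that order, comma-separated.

For D8:
  Row 8 already contains {2, 3, 4, 5, 7, 8}.
  Column D already contains {1, 2, 3, 5, 6, 7, 8}.
  Its 3×3 block (box 8) already contains {3, 4, 5, 6, 7, 8}.
  The only value from 1–9 not eliminated is 9, so D8 = 9.
For A9:
  Row 9 already contains {1, 3, 6, 7, 8, 9}.
  Column A already contains {1, 3, 4, 6, 7, 8, 9}.
  Its 3×3 block (box 7) already contains {1, 2, 4, 7, 8, 9}.
  The only value from 1–9 not eliminated is 5, so A9 = 5.
For A4:
  Row 4 already contains {1, 3, 5, 6, 7}.
  Column A already contains {1, 3, 4, 6, 7, 8, 9}.
  Its 3×3 block (box 4) already contains {1, 3, 4, 5, 6, 7, 9}.
  The only value from 1–9 not eliminated is 2, so A4 = 2.

9,5,2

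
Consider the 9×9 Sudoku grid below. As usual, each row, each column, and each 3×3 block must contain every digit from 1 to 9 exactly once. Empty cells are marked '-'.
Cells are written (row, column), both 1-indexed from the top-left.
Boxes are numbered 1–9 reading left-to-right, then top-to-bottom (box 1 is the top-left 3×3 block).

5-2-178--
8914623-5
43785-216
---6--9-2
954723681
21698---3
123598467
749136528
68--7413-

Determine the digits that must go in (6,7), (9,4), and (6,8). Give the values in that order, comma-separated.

For (6,7):
  Row 6 already contains {1, 2, 3, 6, 8, 9}.
  Column 7 already contains {1, 2, 3, 4, 5, 6, 8, 9}.
  Its 3×3 block (box 6) already contains {1, 2, 3, 6, 8, 9}.
  The only value from 1–9 not eliminated is 7, so (6,7) = 7.
For (9,4):
  Row 9 already contains {1, 3, 4, 6, 7, 8}.
  Column 4 already contains {1, 4, 5, 6, 7, 8, 9}.
  Its 3×3 block (box 8) already contains {1, 3, 4, 5, 6, 7, 8, 9}.
  The only value from 1–9 not eliminated is 2, so (9,4) = 2.
For (6,8):
  Consider where 4 can go in row 6.
  (6,6) is out (column 6 already has a 4).
  (6,7) is out (column 7 already has a 4).
  So the only cell in row 6 that can hold 4 is (6,8).
  So (6,8) = 4.

7,2,4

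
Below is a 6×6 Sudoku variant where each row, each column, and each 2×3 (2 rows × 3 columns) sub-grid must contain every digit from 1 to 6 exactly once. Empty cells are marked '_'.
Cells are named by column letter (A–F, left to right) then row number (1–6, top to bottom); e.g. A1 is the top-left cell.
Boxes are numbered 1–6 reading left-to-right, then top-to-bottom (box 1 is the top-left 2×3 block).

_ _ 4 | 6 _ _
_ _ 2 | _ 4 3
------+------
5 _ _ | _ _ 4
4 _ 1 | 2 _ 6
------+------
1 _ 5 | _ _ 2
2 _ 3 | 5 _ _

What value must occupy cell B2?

5

Cell B2 itself could take any of {1, 5, 6} by direct elimination.
Consider where 5 can go in row 2.
A2 is out (column A already has a 5).
D2 is out (column D already has a 5).
So the only cell in row 2 that can hold 5 is B2.
Therefore B2 = 5.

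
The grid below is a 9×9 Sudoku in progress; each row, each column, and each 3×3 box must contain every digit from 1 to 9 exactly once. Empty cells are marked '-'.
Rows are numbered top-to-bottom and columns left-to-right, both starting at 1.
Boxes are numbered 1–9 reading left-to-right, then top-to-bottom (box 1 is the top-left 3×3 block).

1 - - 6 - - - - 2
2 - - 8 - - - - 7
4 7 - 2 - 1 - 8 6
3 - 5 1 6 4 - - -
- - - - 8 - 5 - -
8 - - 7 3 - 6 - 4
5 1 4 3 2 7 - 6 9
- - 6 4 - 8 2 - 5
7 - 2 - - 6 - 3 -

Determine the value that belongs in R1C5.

7

Cell R1C5 itself could take any of {4, 5, 7, 9} by direct elimination.
Consider where 7 can go in box 2.
R1C6 is out (column 6 already has a 7).
R2C5 is out (row 2 already has a 7).
R2C6 is out (row 2 already has a 7).
R3C5 is out (row 3 already has a 7).
So the only cell in box 2 that can hold 7 is R1C5.
Therefore R1C5 = 7.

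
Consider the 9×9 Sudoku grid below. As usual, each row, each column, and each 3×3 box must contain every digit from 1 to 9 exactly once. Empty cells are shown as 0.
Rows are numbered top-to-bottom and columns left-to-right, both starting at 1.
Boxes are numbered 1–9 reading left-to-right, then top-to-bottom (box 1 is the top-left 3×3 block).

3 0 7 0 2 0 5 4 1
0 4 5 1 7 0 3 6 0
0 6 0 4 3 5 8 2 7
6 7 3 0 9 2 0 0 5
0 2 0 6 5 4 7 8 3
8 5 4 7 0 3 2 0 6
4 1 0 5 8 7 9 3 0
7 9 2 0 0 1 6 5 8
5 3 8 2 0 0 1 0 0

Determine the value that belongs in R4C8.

1

Row 4 already contains {2, 3, 5, 6, 7, 9}.
Column 8 already contains {2, 3, 4, 5, 6, 8}.
Its 3×3 block (box 6) already contains {2, 3, 5, 6, 7, 8}.
The only value from 1–9 not eliminated is 1, so R4C8 = 1.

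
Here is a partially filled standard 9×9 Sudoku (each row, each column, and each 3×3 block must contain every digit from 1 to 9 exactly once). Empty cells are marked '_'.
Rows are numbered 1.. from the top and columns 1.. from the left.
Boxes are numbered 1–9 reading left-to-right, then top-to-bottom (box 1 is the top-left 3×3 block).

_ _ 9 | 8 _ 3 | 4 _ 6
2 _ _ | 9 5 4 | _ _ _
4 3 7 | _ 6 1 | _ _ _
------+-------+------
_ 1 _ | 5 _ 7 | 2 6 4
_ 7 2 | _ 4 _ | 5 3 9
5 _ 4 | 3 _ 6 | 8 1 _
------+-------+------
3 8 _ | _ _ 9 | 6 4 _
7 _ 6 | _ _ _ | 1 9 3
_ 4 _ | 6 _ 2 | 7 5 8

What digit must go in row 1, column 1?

Row 1 already contains {3, 4, 6, 8, 9}.
Column 1 already contains {2, 3, 4, 5, 7}.
Its 3×3 block (box 1) already contains {2, 3, 4, 7, 9}.
The only value from 1–9 not eliminated is 1, so row 1, column 1 = 1.

1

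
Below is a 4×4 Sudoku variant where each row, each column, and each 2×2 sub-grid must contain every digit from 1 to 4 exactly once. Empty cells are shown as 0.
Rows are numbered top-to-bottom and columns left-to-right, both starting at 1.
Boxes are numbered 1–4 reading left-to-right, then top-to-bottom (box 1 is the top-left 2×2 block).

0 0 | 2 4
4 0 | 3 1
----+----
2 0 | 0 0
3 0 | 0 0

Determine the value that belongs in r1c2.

Cell r1c2 itself could take any of {1, 3} by direct elimination.
Consider where 3 can go in column 2.
r2c2 is out (row 2 already has a 3).
r3c2 is out (box 3 already has a 3).
r4c2 is out (row 4 already has a 3).
So the only cell in column 2 that can hold 3 is r1c2.
Therefore r1c2 = 3.

3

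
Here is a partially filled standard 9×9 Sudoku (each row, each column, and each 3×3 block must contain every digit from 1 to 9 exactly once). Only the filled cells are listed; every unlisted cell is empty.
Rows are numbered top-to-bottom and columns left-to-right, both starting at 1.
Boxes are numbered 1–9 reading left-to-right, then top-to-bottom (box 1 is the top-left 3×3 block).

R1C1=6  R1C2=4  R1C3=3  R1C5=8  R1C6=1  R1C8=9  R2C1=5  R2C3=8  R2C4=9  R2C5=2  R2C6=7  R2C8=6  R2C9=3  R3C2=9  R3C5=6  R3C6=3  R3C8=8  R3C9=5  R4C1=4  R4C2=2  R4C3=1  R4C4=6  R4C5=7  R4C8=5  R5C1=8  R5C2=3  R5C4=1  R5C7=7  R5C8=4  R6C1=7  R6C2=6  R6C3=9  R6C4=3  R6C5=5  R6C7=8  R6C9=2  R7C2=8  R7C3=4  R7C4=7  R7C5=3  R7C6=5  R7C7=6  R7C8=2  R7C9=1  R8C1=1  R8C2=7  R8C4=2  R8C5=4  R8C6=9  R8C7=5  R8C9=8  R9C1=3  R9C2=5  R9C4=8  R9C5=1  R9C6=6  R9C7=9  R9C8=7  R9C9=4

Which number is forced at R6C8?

1

Row 6 already contains {2, 3, 5, 6, 7, 8, 9}.
Column 8 already contains {2, 4, 5, 6, 7, 8, 9}.
Its 3×3 block (box 6) already contains {2, 4, 5, 7, 8}.
The only value from 1–9 not eliminated is 1, so R6C8 = 1.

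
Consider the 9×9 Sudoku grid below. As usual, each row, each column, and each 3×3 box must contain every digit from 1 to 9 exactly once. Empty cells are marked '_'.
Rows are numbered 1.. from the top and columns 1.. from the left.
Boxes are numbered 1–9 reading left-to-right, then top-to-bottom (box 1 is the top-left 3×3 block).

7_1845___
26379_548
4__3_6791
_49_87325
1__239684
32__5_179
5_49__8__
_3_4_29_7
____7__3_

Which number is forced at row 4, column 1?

6

Row 4 already contains {2, 3, 4, 5, 7, 8, 9}.
Column 1 already contains {1, 2, 3, 4, 5, 7}.
Its 3×3 block (box 4) already contains {1, 2, 3, 4, 9}.
The only value from 1–9 not eliminated is 6, so row 4, column 1 = 6.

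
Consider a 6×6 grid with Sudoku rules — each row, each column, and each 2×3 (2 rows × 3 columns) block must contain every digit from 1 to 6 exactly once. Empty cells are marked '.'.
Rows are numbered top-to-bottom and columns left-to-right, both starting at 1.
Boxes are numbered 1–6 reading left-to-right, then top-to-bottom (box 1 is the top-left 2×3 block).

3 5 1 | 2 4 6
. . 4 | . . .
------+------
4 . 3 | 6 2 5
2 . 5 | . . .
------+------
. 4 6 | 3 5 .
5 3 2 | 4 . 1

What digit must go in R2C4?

Cell R2C4 itself could take any of {1, 5} by direct elimination.
Consider where 5 can go in box 2.
R2C5 is out (column 5 already has a 5).
R2C6 is out (column 6 already has a 5).
So the only cell in box 2 that can hold 5 is R2C4.
Therefore R2C4 = 5.

5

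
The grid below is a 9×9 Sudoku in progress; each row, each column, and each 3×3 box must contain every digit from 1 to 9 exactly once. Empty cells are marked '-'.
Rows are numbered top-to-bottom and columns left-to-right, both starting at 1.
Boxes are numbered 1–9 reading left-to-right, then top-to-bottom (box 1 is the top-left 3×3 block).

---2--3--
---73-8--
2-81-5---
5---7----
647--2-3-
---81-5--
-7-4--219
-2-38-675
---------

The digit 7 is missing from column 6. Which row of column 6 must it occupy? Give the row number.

9

Consider where 7 can go in column 6.
R1C6 is out (box 2 already has a 7). R2C6 is out (row 2 already has a 7). R4C6 is out (row 4 already has a 7). R6C6 is out (box 5 already has a 7). The remaining empty cells in column 6 are similarly blocked.
So the only cell in column 6 that can hold 7 is R9C6.
That is row 9.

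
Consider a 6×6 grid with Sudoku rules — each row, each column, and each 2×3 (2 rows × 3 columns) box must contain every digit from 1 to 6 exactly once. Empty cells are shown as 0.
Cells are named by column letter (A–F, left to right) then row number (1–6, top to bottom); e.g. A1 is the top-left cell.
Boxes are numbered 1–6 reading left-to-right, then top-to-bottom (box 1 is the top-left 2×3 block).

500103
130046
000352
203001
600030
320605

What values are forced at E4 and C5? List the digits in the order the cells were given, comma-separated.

For E4:
  Row 4 already contains {1, 2, 3}.
  Column E already contains {3, 4, 5}.
  Its 2×3 block (box 4) already contains {1, 2, 3, 5}.
  The only value from 1–6 not eliminated is 6, so E4 = 6.
For C5:
  Consider where 5 can go in column C.
  C1 is out (row 1 already has a 5).
  C2 is out (box 1 already has a 5).
  C3 is out (row 3 already has a 5).
  C6 is out (row 6 already has a 5).
  So the only cell in column C that can hold 5 is C5.
  So C5 = 5.

6,5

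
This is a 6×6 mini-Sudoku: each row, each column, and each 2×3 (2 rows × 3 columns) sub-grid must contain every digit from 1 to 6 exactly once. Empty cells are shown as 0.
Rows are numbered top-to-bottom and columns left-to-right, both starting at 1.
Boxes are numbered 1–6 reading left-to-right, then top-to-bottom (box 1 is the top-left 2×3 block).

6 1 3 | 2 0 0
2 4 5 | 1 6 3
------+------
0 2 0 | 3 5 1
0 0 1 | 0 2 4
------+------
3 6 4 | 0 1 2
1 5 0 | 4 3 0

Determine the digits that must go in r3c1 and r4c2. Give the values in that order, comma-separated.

For r3c1:
  Row 3 already contains {1, 2, 3, 5}.
  Column 1 already contains {1, 2, 3, 6}.
  Its 2×3 block (box 3) already contains {1, 2}.
  The only value from 1–6 not eliminated is 4, so r3c1 = 4.
For r4c2:
  Row 4 already contains {1, 2, 4}.
  Column 2 already contains {1, 2, 4, 5, 6}.
  Its 2×3 block (box 3) already contains {1, 2}.
  The only value from 1–6 not eliminated is 3, so r4c2 = 3.

4,3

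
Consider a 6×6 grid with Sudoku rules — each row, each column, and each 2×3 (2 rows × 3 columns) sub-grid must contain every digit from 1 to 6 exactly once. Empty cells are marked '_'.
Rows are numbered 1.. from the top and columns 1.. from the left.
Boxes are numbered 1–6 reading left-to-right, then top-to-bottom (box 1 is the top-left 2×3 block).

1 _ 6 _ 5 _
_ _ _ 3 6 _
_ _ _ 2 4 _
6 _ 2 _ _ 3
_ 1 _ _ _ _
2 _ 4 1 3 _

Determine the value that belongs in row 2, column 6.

1

Cell row 2, column 6 itself could take any of {1, 2, 4} by direct elimination.
Consider where 1 can go in row 2.
row 2, column 1 is out (column 1 already has a 1).
row 2, column 2 is out (column 2 already has a 1).
row 2, column 3 is out (box 1 already has a 1).
So the only cell in row 2 that can hold 1 is row 2, column 6.
Therefore row 2, column 6 = 1.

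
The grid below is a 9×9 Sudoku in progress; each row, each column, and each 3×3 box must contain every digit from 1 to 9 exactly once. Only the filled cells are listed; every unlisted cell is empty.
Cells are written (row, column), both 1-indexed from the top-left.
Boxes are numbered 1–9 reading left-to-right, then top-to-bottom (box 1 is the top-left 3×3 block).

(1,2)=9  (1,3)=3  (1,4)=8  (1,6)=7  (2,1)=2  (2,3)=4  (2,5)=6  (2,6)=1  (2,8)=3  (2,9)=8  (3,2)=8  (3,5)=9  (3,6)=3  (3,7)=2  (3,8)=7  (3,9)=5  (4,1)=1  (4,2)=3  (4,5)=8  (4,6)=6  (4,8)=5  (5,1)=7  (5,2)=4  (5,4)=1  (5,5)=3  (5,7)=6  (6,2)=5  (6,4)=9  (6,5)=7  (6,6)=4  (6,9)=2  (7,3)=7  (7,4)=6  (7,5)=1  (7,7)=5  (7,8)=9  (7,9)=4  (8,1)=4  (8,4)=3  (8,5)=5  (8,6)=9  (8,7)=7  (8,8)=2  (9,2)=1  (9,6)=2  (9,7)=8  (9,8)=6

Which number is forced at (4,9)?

7

Cell (4,9) itself could take any of {7, 9} by direct elimination.
Consider where 7 can go in column 9.
(1,9) is out (row 1 already has a 7).
(5,9) is out (row 5 already has a 7).
(8,9) is out (row 8 already has a 7).
(9,9) is out (box 9 already has a 7).
So the only cell in column 9 that can hold 7 is (4,9).
Therefore (4,9) = 7.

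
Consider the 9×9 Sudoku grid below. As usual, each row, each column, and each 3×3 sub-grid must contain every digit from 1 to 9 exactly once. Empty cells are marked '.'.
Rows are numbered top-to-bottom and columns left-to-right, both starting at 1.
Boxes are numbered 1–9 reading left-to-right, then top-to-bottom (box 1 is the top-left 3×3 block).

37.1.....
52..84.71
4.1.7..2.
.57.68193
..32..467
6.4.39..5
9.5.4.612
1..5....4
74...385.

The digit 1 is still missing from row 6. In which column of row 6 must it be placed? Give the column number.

Consider where 1 can go in row 6.
R6C4 is out (column 4 already has a 1).
R6C7 is out (column 7 already has a 1).
R6C8 is out (column 8 already has a 1).
So the only cell in row 6 that can hold 1 is R6C2.
That is column 2.

2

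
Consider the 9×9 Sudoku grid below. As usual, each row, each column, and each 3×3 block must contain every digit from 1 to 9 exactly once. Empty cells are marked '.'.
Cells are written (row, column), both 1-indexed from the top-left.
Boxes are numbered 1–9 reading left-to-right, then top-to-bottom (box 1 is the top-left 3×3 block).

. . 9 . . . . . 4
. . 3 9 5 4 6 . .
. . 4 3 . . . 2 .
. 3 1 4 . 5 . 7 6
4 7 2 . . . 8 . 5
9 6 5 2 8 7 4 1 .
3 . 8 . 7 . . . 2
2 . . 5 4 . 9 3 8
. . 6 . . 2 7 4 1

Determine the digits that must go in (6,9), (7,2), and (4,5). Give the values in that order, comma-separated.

For (6,9):
  Row 6 already contains {1, 2, 4, 5, 6, 7, 8, 9}.
  Column 9 already contains {1, 2, 4, 5, 6, 8}.
  Its 3×3 block (box 6) already contains {1, 4, 5, 6, 7, 8}.
  The only value from 1–9 not eliminated is 3, so (6,9) = 3.
For (7,2):
  Consider where 4 can go in box 7.
  (8,2) is out (row 8 already has a 4).
  (8,3) is out (row 8 already has a 4).
  (9,1) is out (row 9 already has a 4).
  (9,2) is out (row 9 already has a 4).
  So the only cell in box 7 that can hold 4 is (7,2).
  So (7,2) = 4.
For (4,5):
  Row 4 already contains {1, 3, 4, 5, 6, 7}.
  Column 5 already contains {4, 5, 7, 8}.
  Its 3×3 block (box 5) already contains {2, 4, 5, 7, 8}.
  The only value from 1–9 not eliminated is 9, so (4,5) = 9.

3,4,9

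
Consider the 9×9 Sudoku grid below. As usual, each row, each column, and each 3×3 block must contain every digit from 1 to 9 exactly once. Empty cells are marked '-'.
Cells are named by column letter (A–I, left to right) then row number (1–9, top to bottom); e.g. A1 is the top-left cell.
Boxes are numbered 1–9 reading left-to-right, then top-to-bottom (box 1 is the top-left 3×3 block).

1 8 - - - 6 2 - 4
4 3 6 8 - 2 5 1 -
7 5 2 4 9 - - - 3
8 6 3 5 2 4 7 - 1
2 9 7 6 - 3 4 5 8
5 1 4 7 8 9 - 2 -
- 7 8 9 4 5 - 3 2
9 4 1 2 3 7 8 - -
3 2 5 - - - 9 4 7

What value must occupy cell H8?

Row 8 already contains {1, 2, 3, 4, 7, 8, 9}.
Column H already contains {1, 2, 3, 4, 5}.
Its 3×3 block (box 9) already contains {2, 3, 4, 7, 8, 9}.
The only value from 1–9 not eliminated is 6, so H8 = 6.

6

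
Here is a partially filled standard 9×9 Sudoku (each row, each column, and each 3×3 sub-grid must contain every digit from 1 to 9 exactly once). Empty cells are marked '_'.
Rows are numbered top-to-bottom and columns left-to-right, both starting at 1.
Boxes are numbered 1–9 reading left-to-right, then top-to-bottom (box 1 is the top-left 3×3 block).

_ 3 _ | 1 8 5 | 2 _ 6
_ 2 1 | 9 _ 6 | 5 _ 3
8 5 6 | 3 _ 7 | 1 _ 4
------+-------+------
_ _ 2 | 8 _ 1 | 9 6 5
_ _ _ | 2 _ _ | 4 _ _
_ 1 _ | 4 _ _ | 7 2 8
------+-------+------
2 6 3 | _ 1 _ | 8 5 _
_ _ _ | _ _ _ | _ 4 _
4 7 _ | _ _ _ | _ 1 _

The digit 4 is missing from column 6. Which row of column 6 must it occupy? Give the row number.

7

Consider where 4 can go in column 6.
r5c6 is out (row 5 already has a 4).
r6c6 is out (row 6 already has a 4).
r8c6 is out (row 8 already has a 4).
r9c6 is out (row 9 already has a 4).
So the only cell in column 6 that can hold 4 is r7c6.
That is row 7.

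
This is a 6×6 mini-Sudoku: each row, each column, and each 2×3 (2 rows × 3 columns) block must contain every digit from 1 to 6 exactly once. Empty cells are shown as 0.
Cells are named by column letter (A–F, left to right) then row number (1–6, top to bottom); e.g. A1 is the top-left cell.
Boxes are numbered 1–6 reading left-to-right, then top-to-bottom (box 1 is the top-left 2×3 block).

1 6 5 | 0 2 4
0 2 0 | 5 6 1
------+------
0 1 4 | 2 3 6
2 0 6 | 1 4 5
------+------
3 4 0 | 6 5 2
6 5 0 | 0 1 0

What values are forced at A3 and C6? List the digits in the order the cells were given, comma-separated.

For A3:
  Row 3 already contains {1, 2, 3, 4, 6}.
  Column A already contains {1, 2, 3, 6}.
  Its 2×3 block (box 3) already contains {1, 2, 4, 6}.
  The only value from 1–6 not eliminated is 5, so A3 = 5.
For C6:
  Row 6 already contains {1, 5, 6}.
  Column C already contains {4, 5, 6}.
  Its 2×3 block (box 5) already contains {3, 4, 5, 6}.
  The only value from 1–6 not eliminated is 2, so C6 = 2.

5,2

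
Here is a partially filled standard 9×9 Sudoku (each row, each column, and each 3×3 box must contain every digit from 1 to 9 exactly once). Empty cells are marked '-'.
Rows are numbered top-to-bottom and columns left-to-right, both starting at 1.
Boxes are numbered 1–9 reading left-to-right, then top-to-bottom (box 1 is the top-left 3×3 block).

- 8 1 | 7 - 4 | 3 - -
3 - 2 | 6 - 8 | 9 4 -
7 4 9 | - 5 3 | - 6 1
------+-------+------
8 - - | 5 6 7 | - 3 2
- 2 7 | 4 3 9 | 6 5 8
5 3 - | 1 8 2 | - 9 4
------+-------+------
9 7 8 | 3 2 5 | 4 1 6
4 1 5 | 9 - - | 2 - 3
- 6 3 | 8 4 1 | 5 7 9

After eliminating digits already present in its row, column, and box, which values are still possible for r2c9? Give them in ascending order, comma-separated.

5,7

Row 2 already contains {2, 3, 4, 6, 8, 9}.
Column 9 already contains {1, 2, 3, 4, 6, 8, 9}.
Its 3×3 block (box 3) already contains {1, 3, 4, 6, 9}.
Removing those from 1–9 leaves {5, 7} as the candidates for r2c9.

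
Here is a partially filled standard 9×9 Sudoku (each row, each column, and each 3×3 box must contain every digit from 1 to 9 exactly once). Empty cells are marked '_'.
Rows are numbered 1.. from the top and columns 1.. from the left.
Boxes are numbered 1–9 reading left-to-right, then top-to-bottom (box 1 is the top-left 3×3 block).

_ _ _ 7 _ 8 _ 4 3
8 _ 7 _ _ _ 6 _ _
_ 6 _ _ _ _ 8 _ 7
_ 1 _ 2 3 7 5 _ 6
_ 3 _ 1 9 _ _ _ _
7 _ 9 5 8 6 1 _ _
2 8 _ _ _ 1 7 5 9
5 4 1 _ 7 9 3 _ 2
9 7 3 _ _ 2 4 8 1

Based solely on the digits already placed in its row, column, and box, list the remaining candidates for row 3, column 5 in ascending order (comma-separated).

1,2,4,5

Row 3 already contains {6, 7, 8}.
Column 5 already contains {3, 7, 8, 9}.
Its 3×3 block (box 2) already contains {7, 8}.
Removing those from 1–9 leaves {1, 2, 4, 5} as the candidates for row 3, column 5.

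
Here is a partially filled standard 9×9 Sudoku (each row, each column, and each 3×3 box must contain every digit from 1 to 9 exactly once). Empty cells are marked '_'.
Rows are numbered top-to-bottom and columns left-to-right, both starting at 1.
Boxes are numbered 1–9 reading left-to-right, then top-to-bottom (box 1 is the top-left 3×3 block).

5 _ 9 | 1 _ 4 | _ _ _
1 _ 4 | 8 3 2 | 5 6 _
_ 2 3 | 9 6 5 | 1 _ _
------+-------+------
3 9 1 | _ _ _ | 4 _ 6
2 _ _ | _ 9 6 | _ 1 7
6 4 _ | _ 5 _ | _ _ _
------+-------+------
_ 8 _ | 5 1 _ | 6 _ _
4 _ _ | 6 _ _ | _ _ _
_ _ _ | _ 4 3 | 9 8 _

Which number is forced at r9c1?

7

Row 9 already contains {3, 4, 8, 9}.
Column 1 already contains {1, 2, 3, 4, 5, 6}.
Its 3×3 block (box 7) already contains {4, 8}.
The only value from 1–9 not eliminated is 7, so r9c1 = 7.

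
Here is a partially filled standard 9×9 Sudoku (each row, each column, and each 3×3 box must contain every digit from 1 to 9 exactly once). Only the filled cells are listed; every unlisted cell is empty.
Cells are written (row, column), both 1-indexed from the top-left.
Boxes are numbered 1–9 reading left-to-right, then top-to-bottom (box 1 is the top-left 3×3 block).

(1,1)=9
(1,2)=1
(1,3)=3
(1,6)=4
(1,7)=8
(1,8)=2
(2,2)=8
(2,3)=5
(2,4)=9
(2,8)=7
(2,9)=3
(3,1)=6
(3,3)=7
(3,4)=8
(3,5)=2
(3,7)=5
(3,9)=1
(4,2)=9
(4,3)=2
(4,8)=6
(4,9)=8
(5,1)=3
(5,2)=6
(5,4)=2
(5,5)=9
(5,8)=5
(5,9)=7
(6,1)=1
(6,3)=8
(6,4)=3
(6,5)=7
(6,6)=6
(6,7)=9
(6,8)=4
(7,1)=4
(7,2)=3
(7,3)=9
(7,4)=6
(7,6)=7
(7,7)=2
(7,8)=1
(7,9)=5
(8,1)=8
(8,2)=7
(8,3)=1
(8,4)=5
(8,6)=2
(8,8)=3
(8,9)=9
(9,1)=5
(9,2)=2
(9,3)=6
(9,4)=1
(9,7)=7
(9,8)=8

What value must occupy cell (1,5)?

5

Cell (1,5) itself could take any of {5, 6} by direct elimination.
Consider where 5 can go in row 1.
(1,4) is out (column 4 already has a 5).
(1,9) is out (column 9 already has a 5).
So the only cell in row 1 that can hold 5 is (1,5).
Therefore (1,5) = 5.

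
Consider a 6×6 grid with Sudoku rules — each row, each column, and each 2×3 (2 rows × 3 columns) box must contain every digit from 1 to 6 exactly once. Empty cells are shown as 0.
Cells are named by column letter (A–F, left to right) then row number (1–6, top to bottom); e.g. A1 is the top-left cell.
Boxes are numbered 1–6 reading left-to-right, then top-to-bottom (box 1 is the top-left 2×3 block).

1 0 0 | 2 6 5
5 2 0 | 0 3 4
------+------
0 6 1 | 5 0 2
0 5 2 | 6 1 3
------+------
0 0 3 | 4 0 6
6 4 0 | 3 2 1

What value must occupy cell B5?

Row 5 already contains {3, 4, 6}.
Column B already contains {2, 4, 5, 6}.
Its 2×3 block (box 5) already contains {3, 4, 6}.
The only value from 1–6 not eliminated is 1, so B5 = 1.

1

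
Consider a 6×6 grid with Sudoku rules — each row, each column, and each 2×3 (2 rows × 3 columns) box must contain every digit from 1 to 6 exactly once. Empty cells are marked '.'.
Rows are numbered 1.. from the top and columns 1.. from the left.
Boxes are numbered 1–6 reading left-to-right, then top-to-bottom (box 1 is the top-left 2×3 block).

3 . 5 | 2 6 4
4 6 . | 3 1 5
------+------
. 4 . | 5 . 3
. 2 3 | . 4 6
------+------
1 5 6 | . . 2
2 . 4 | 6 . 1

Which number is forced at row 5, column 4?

Row 5 already contains {1, 2, 5, 6}.
Column 4 already contains {2, 3, 5, 6}.
Its 2×3 block (box 6) already contains {1, 2, 6}.
The only value from 1–6 not eliminated is 4, so row 5, column 4 = 4.

4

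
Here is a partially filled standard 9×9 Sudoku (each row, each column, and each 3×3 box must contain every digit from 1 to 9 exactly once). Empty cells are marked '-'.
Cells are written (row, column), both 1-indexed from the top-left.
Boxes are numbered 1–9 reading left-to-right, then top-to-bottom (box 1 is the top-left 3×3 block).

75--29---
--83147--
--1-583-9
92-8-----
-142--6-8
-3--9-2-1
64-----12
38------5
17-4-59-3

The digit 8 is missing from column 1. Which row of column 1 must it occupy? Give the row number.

6

Consider where 8 can go in column 1.
(2,1) is out (row 2 already has a 8).
(3,1) is out (row 3 already has a 8).
(5,1) is out (row 5 already has a 8).
So the only cell in column 1 that can hold 8 is (6,1).
That is row 6.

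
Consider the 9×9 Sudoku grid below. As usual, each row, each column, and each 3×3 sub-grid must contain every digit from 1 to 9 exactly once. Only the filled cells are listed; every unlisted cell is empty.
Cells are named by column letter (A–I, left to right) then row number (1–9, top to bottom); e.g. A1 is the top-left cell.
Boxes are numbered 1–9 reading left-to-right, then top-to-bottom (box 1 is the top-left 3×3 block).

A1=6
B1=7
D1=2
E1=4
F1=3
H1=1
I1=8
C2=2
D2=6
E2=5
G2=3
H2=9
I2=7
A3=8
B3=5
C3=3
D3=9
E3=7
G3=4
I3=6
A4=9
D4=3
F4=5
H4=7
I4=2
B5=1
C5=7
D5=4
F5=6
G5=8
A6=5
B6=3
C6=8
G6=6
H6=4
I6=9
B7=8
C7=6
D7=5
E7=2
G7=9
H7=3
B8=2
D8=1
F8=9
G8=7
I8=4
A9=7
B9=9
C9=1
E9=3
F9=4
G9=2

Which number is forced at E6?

Row 6 already contains {3, 4, 5, 6, 8, 9}.
Column E already contains {2, 3, 4, 5, 7}.
Its 3×3 block (box 5) already contains {3, 4, 5, 6}.
The only value from 1–9 not eliminated is 1, so E6 = 1.

1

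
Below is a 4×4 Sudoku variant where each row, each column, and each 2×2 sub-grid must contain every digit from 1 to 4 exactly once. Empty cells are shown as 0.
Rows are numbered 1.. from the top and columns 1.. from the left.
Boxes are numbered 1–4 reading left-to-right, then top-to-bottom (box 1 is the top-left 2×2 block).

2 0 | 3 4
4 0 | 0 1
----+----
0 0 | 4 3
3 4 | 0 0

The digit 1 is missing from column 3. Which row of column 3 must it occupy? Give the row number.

Consider where 1 can go in column 3.
row 2, column 3 is out (row 2 already has a 1).
So the only cell in column 3 that can hold 1 is row 4, column 3.
That is row 4.

4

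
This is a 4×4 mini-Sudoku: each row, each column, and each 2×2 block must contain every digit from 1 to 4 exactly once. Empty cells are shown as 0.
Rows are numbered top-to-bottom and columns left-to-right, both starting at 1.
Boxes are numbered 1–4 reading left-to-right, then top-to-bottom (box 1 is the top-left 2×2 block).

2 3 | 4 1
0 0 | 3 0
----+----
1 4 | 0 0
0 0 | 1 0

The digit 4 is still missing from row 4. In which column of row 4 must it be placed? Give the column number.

Consider where 4 can go in row 4.
R4C1 is out (box 3 already has a 4).
R4C2 is out (column 2 already has a 4).
So the only cell in row 4 that can hold 4 is R4C4.
That is column 4.

4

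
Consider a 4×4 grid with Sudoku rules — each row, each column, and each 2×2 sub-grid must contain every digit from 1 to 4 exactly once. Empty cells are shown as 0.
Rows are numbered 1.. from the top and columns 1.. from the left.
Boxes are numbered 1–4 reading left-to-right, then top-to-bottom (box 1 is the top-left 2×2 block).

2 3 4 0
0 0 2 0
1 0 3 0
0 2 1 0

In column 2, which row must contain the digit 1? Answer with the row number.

Consider where 1 can go in column 2.
row 3, column 2 is out (row 3 already has a 1).
So the only cell in column 2 that can hold 1 is row 2, column 2.
That is row 2.

2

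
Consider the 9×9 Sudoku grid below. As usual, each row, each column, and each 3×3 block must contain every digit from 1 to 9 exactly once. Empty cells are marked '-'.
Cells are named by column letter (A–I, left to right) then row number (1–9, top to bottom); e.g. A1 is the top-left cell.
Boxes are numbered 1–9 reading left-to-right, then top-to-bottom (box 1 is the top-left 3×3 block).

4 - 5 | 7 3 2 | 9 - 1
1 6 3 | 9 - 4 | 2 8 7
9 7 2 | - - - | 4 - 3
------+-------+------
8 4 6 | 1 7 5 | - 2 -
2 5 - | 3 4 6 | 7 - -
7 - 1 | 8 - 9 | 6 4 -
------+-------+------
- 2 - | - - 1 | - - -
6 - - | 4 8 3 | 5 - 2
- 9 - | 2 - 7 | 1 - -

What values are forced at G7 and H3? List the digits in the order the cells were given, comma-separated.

8,5

For G7:
  Consider where 8 can go in column G.
  G4 is out (row 4 already has a 8).
  So the only cell in column G that can hold 8 is G7.
  So G7 = 8.
For H3:
  Consider where 5 can go in box 3.
  H1 is out (row 1 already has a 5).
  So the only cell in box 3 that can hold 5 is H3.
  So H3 = 5.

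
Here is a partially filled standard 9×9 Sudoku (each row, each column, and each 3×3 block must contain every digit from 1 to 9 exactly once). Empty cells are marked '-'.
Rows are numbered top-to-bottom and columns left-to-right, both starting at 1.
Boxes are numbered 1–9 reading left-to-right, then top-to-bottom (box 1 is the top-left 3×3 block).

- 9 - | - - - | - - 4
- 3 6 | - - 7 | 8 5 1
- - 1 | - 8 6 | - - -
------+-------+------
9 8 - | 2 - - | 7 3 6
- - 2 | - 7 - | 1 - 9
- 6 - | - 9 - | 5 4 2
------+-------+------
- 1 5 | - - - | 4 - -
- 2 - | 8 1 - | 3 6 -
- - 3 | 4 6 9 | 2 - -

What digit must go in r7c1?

6

Cell r7c1 itself could take any of {6, 7, 8} by direct elimination.
Consider where 6 can go in column 1.
r1c1 is out (box 1 already has a 6). r2c1 is out (row 2 already has a 6). r3c1 is out (row 3 already has a 6). r5c1 is out (box 4 already has a 6). The remaining empty cells in column 1 are similarly blocked.
So the only cell in column 1 that can hold 6 is r7c1.
Therefore r7c1 = 6.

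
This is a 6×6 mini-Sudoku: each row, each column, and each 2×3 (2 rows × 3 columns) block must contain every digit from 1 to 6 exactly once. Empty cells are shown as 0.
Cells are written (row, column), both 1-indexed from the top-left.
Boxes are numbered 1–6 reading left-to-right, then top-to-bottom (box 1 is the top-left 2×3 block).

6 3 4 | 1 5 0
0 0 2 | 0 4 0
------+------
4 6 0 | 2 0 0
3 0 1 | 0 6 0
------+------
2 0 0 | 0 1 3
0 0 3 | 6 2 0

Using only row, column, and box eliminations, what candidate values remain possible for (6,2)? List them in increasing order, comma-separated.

1,4,5

Row 6 already contains {2, 3, 6}.
Column 2 already contains {3, 6}.
Its 2×3 block (box 5) already contains {2, 3}.
Removing those from 1–6 leaves {1, 4, 5} as the candidates for (6,2).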